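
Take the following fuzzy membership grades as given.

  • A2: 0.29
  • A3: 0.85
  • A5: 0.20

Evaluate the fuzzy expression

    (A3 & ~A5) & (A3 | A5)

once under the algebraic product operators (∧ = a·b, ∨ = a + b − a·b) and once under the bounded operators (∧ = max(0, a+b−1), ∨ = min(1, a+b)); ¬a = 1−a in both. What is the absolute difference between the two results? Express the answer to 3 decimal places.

Under algebraic product:
  ~A5 = 1 − 0.2000 = 0.8000
  A3 & ~A5 = a·b on (0.8500, 0.8000) = 0.6800
  A3 | A5 = a + b − a·b on (0.8500, 0.2000) = 0.8800
  (A3 & ~A5) & (A3 | A5) = a·b on (0.6800, 0.8800) = 0.5984
  → value = 0.5984
Under bounded:
  ~A5 = 1 − 0.20 = 0.80
  A3 & ~A5 = max(0, a+b−1) on (0.85, 0.80) = 0.65
  A3 | A5 = min(1, a+b) on (0.85, 0.20) = 1.00
  (A3 & ~A5) & (A3 | A5) = max(0, a+b−1) on (0.65, 1.00) = 0.65
  → value = 0.6500
|0.5984 − 0.6500| = 0.052

0.052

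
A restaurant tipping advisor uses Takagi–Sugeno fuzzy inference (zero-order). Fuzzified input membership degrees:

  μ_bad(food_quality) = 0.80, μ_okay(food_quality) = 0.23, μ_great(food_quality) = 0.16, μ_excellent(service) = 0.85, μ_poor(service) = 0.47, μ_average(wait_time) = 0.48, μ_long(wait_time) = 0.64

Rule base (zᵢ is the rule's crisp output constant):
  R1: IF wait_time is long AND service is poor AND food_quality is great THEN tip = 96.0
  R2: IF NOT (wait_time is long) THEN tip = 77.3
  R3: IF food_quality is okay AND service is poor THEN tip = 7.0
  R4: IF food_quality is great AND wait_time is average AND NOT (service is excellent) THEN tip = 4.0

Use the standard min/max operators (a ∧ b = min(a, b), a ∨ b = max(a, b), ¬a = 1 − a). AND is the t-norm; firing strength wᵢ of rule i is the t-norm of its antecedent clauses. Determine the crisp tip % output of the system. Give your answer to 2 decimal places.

R1 (z=96.0): long=0.64, poor=0.47, great=0.16; AND[min(a, b)] → w = 0.16
R2 (z=77.3): ¬long=1−0.64=0.36 → w = 0.36
R3 (z=7.0): okay=0.23, poor=0.47; AND[min(a, b)] → w = 0.23
R4 (z=4.0): great=0.16, average=0.48, ¬excellent=1−0.85=0.15; AND[min(a, b)] → w = 0.15
Weighted average = (0.16·96.0 + 0.36·77.3 + 0.23·7.0 + 0.15·4.0) / (0.16 + 0.36 + 0.23 + 0.15)
  = 45.3980 / 0.9000 = 50.44

50.44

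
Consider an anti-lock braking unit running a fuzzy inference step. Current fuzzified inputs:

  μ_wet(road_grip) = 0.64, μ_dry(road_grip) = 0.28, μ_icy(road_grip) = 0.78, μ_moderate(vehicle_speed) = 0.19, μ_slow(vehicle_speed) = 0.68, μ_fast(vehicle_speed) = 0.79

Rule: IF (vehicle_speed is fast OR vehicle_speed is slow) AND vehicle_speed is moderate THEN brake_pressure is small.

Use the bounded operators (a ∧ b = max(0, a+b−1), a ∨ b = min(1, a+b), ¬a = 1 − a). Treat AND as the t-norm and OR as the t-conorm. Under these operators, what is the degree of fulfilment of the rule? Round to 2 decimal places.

0.19

firing strength: (fast=0.79 OR slow=0.68) = 1.00; AND[max(0, a+b−1)] with moderate=0.19 → w = 0.19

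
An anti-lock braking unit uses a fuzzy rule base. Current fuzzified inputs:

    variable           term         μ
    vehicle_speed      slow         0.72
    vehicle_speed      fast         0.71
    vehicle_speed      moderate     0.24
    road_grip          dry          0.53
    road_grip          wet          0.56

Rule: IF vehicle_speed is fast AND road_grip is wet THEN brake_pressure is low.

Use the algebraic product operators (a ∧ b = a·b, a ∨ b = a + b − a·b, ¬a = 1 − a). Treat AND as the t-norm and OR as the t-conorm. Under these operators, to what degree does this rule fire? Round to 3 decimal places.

0.398

firing strength: fast=0.71, wet=0.56; AND[a·b] → w = 0.3976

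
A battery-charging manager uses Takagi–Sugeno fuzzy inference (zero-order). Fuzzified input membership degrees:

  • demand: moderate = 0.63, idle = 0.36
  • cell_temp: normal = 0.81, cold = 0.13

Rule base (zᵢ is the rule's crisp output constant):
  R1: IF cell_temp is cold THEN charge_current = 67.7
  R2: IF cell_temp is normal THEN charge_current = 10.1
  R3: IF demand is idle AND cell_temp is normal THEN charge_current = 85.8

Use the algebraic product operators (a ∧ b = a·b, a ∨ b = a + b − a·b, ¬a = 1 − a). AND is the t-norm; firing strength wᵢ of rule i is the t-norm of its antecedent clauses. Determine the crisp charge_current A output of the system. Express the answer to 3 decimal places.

34.103

R1 (z=67.7): cold=0.13 → w = 0.1300
R2 (z=10.1): normal=0.81 → w = 0.8100
R3 (z=85.8): idle=0.36, normal=0.81; AND[a·b] → w = 0.2916
Weighted average = (0.1300·67.7 + 0.8100·10.1 + 0.2916·85.8) / (0.1300 + 0.8100 + 0.2916)
  = 42.0013 / 1.2316 = 34.103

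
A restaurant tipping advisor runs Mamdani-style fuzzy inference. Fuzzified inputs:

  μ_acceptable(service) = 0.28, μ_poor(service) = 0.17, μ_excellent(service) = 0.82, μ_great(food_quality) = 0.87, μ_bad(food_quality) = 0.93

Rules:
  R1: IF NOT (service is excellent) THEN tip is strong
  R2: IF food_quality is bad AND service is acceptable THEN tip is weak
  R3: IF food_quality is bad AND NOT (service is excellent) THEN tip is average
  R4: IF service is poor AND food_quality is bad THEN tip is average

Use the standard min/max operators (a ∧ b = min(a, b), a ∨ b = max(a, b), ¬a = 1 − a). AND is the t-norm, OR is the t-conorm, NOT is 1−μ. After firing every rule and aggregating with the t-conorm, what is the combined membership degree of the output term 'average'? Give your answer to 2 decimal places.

0.18

R1: ¬excellent=1−0.82=0.18 → w = 0.18
R2: bad=0.93, acceptable=0.28; AND[min(a, b)] → w = 0.28
R3: bad=0.93, ¬excellent=1−0.82=0.18; AND[min(a, b)] → w = 0.18
R4: poor=0.17, bad=0.93; AND[min(a, b)] → w = 0.17
Rules with consequent 'average': {R3, R4} → strengths 0.18, 0.17
Aggregate via t-conorm [max(a, b)]: 0.18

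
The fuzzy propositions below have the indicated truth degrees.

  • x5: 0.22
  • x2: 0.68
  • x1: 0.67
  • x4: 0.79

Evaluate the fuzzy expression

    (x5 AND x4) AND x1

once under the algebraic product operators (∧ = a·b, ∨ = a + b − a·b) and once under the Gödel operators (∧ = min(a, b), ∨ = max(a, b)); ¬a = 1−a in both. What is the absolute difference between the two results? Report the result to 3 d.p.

Under algebraic product:
  x5 AND x4 = a·b on (0.2200, 0.7900) = 0.1738
  (x5 AND x4) AND x1 = a·b on (0.1738, 0.6700) = 0.1164
  → value = 0.1164
Under Gödel:
  x5 AND x4 = min(a, b) on (0.22, 0.79) = 0.22
  (x5 AND x4) AND x1 = min(a, b) on (0.22, 0.67) = 0.22
  → value = 0.2200
|0.1164 − 0.2200| = 0.104

0.104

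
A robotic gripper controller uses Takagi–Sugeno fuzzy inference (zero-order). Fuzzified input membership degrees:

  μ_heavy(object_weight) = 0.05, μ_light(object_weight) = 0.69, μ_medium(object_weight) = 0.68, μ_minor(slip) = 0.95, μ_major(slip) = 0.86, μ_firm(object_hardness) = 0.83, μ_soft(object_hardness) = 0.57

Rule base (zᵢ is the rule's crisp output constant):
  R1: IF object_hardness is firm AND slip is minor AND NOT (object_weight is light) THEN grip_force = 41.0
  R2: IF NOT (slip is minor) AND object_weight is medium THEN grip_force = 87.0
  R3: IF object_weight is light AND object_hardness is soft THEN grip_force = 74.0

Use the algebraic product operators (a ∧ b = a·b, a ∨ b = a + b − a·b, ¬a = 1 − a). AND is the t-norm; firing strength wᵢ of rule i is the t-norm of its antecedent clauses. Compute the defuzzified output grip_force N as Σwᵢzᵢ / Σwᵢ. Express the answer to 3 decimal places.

R1 (z=41.0): firm=0.83, minor=0.95, ¬light=1−0.69=0.31; AND[a·b] → w = 0.2444
R2 (z=87.0): ¬minor=1−0.95=0.05, medium=0.68; AND[a·b] → w = 0.0340
R3 (z=74.0): light=0.69, soft=0.57; AND[a·b] → w = 0.3933
Weighted average = (0.2444·41.0 + 0.0340·87.0 + 0.3933·74.0) / (0.2444 + 0.0340 + 0.3933)
  = 42.0840 / 0.6717 = 62.650

62.650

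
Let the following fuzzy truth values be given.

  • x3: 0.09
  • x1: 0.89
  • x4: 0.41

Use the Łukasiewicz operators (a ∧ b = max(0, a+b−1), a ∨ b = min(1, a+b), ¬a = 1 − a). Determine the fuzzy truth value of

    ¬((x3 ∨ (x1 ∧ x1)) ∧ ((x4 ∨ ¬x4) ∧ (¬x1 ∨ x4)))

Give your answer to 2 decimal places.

x1 ∧ x1 = max(0, a+b−1) on (0.89, 0.89) = 0.78
x3 ∨ (x1 ∧ x1) = min(1, a+b) on (0.09, 0.78) = 0.87
¬x4 = 1 − 0.41 = 0.59
x4 ∨ ¬x4 = min(1, a+b) on (0.41, 0.59) = 1.00
¬x1 = 1 − 0.89 = 0.11
¬x1 ∨ x4 = min(1, a+b) on (0.11, 0.41) = 0.52
(x4 ∨ ¬x4) ∧ (¬x1 ∨ x4) = max(0, a+b−1) on (1.00, 0.52) = 0.52
(x3 ∨ (x1 ∧ x1)) ∧ ((x4 ∨ ¬x4) ∧ (¬x1 ∨ x4)) = max(0, a+b−1) on (0.87, 0.52) = 0.39
¬((x3 ∨ (x1 ∧ x1)) ∧ ((x4 ∨ ¬x4) ∧ (¬x1 ∨ x4))) = 1 − 0.39 = 0.61

0.61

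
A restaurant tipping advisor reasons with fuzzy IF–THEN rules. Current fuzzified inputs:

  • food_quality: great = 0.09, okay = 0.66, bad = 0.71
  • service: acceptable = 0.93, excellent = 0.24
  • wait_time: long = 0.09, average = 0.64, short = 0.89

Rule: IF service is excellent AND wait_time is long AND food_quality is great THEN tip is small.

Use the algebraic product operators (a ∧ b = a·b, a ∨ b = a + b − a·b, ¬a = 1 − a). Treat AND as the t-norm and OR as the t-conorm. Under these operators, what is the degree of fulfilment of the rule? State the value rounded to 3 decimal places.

0.002

firing strength: excellent=0.24, long=0.09, great=0.09; AND[a·b] → w = 0.0019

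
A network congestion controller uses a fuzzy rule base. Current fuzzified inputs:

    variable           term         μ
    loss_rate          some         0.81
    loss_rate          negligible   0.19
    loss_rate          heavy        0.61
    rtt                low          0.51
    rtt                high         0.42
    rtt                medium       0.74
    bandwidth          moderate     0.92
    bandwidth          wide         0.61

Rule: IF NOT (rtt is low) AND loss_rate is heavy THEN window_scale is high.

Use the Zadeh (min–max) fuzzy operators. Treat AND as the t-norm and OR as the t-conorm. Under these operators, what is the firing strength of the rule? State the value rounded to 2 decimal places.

firing strength: ¬low=1−0.51=0.49, heavy=0.61; AND[min(a, b)] → w = 0.49

0.49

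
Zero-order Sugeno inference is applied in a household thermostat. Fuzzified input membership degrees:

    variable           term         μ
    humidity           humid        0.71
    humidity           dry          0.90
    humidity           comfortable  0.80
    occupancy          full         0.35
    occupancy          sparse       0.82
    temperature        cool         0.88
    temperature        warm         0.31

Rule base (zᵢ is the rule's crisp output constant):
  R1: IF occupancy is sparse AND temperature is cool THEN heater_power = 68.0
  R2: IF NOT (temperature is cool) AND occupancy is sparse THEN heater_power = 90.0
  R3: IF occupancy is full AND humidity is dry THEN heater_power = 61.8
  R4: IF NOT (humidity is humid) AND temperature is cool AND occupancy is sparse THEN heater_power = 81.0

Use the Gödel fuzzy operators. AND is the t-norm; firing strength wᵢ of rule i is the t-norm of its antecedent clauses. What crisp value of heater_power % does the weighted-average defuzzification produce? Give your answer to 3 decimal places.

70.684

R1 (z=68.0): sparse=0.82, cool=0.88; AND[min(a, b)] → w = 0.82
R2 (z=90.0): ¬cool=1−0.88=0.12, sparse=0.82; AND[min(a, b)] → w = 0.12
R3 (z=61.8): full=0.35, dry=0.90; AND[min(a, b)] → w = 0.35
R4 (z=81.0): ¬humid=1−0.71=0.29, cool=0.88, sparse=0.82; AND[min(a, b)] → w = 0.29
Weighted average = (0.82·68.0 + 0.12·90.0 + 0.35·61.8 + 0.29·81.0) / (0.82 + 0.12 + 0.35 + 0.29)
  = 111.6800 / 1.5800 = 70.684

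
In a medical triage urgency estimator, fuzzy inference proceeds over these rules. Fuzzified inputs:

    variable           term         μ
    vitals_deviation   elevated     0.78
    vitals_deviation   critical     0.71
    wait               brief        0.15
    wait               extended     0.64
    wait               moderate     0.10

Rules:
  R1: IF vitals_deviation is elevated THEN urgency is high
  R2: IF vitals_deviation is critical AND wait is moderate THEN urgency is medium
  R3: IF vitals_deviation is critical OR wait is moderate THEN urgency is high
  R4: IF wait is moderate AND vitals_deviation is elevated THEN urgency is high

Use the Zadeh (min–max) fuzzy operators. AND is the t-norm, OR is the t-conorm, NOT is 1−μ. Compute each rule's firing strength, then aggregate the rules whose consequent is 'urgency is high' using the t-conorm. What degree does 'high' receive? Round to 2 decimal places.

0.78

R1: elevated=0.78 → w = 0.78
R2: critical=0.71, moderate=0.10; AND[min(a, b)] → w = 0.10
R3: critical=0.71, moderate=0.10; OR[max(a, b)] → w = 0.71
R4: moderate=0.10, elevated=0.78; AND[min(a, b)] → w = 0.10
Rules with consequent 'high': {R1, R3, R4} → strengths 0.78, 0.71, 0.10
Aggregate via t-conorm [max(a, b)]: 0.78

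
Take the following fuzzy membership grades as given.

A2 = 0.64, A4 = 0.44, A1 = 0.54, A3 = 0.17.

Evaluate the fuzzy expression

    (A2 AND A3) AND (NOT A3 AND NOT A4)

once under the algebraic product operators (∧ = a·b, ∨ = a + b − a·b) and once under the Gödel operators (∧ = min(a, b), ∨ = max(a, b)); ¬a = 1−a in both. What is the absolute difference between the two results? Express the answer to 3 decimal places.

0.119

Under algebraic product:
  A2 AND A3 = a·b on (0.6400, 0.1700) = 0.1088
  NOT A3 = 1 − 0.1700 = 0.8300
  NOT A4 = 1 − 0.4400 = 0.5600
  NOT A3 AND NOT A4 = a·b on (0.8300, 0.5600) = 0.4648
  (A2 AND A3) AND (NOT A3 AND NOT A4) = a·b on (0.1088, 0.4648) = 0.0506
  → value = 0.0506
Under Gödel:
  A2 AND A3 = min(a, b) on (0.64, 0.17) = 0.17
  NOT A3 = 1 − 0.17 = 0.83
  NOT A4 = 1 − 0.44 = 0.56
  NOT A3 AND NOT A4 = min(a, b) on (0.83, 0.56) = 0.56
  (A2 AND A3) AND (NOT A3 AND NOT A4) = min(a, b) on (0.17, 0.56) = 0.17
  → value = 0.1700
|0.0506 − 0.1700| = 0.119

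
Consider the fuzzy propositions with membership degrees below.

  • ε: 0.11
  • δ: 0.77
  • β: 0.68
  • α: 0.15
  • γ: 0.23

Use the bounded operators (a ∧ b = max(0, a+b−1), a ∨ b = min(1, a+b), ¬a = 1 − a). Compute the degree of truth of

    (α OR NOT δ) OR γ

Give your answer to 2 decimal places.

NOT δ = 1 − 0.77 = 0.23
α OR NOT δ = min(1, a+b) on (0.15, 0.23) = 0.38
(α OR NOT δ) OR γ = min(1, a+b) on (0.38, 0.23) = 0.61

0.61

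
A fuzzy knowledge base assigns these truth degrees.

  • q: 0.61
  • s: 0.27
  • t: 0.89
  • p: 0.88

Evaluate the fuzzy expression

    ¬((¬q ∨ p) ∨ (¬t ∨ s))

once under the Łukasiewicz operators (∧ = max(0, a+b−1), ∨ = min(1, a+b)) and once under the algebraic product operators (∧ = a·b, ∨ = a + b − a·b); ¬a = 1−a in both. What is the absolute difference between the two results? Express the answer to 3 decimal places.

0.048

Under Łukasiewicz:
  ¬q = 1 − 0.61 = 0.39
  ¬q ∨ p = min(1, a+b) on (0.39, 0.88) = 1.00
  ¬t = 1 − 0.89 = 0.11
  ¬t ∨ s = min(1, a+b) on (0.11, 0.27) = 0.38
  (¬q ∨ p) ∨ (¬t ∨ s) = min(1, a+b) on (1.00, 0.38) = 1.00
  ¬((¬q ∨ p) ∨ (¬t ∨ s)) = 1 − 1.00 = 0.00
  → value = 0.0000
Under algebraic product:
  ¬q = 1 − 0.6100 = 0.3900
  ¬q ∨ p = a + b − a·b on (0.3900, 0.8800) = 0.9268
  ¬t = 1 − 0.8900 = 0.1100
  ¬t ∨ s = a + b − a·b on (0.1100, 0.2700) = 0.3503
  (¬q ∨ p) ∨ (¬t ∨ s) = a + b − a·b on (0.9268, 0.3503) = 0.9524
  ¬((¬q ∨ p) ∨ (¬t ∨ s)) = 1 − 0.9524 = 0.0476
  → value = 0.0476
|0.0000 − 0.0476| = 0.048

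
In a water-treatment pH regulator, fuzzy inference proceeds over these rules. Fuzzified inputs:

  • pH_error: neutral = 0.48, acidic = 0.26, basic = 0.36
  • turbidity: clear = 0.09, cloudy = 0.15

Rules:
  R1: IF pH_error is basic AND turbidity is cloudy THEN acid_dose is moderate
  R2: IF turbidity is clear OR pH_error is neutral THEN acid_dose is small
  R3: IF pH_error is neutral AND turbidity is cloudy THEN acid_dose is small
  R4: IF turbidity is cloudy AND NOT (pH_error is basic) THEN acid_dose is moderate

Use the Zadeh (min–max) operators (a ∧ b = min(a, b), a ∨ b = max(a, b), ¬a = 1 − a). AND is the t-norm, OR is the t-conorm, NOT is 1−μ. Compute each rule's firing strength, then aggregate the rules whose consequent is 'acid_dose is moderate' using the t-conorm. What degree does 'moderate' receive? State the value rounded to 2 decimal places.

R1: basic=0.36, cloudy=0.15; AND[min(a, b)] → w = 0.15
R2: clear=0.09, neutral=0.48; OR[max(a, b)] → w = 0.48
R3: neutral=0.48, cloudy=0.15; AND[min(a, b)] → w = 0.15
R4: cloudy=0.15, ¬basic=1−0.36=0.64; AND[min(a, b)] → w = 0.15
Rules with consequent 'moderate': {R1, R4} → strengths 0.15, 0.15
Aggregate via t-conorm [max(a, b)]: 0.15

0.15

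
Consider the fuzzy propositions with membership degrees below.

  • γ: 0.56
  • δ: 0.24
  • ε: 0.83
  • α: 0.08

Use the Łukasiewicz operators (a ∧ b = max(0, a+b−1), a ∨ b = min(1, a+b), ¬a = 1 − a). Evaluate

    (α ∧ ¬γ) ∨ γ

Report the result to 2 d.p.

¬γ = 1 − 0.56 = 0.44
α ∧ ¬γ = max(0, a+b−1) on (0.08, 0.44) = 0.00
(α ∧ ¬γ) ∨ γ = min(1, a+b) on (0.00, 0.56) = 0.56

0.56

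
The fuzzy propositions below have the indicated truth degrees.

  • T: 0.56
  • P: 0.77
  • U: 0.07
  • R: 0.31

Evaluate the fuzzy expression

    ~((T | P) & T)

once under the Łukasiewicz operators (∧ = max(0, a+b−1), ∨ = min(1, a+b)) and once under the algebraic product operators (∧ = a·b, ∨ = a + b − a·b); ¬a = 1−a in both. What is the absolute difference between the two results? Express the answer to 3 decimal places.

Under Łukasiewicz:
  T | P = min(1, a+b) on (0.56, 0.77) = 1.00
  (T | P) & T = max(0, a+b−1) on (1.00, 0.56) = 0.56
  ~((T | P) & T) = 1 − 0.56 = 0.44
  → value = 0.4400
Under algebraic product:
  T | P = a + b − a·b on (0.5600, 0.7700) = 0.8988
  (T | P) & T = a·b on (0.8988, 0.5600) = 0.5033
  ~((T | P) & T) = 1 − 0.5033 = 0.4967
  → value = 0.4967
|0.4400 − 0.4967| = 0.057

0.057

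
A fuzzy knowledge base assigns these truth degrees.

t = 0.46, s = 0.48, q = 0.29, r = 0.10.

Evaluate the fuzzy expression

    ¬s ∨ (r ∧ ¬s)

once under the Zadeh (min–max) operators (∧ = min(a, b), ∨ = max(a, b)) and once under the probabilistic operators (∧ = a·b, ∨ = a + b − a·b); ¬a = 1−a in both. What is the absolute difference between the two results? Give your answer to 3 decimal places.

Under Zadeh (min–max):
  ¬s = 1 − 0.48 = 0.52
  ¬s = 1 − 0.48 = 0.52
  r ∧ ¬s = min(a, b) on (0.10, 0.52) = 0.10
  ¬s ∨ (r ∧ ¬s) = max(a, b) on (0.52, 0.10) = 0.52
  → value = 0.5200
Under probabilistic:
  ¬s = 1 − 0.4800 = 0.5200
  ¬s = 1 − 0.4800 = 0.5200
  r ∧ ¬s = a·b on (0.1000, 0.5200) = 0.0520
  ¬s ∨ (r ∧ ¬s) = a + b − a·b on (0.5200, 0.0520) = 0.5450
  → value = 0.5450
|0.5200 − 0.5450| = 0.025

0.025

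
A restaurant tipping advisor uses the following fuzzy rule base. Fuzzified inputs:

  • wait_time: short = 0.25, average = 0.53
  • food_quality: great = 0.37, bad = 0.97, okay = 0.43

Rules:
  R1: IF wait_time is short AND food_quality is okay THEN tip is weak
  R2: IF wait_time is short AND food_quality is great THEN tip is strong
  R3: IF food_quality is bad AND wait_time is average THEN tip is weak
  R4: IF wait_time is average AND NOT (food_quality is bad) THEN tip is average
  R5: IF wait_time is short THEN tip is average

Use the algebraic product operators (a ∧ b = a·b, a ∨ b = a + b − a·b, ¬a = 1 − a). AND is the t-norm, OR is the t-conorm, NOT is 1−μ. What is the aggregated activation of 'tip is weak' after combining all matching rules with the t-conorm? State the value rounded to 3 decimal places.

0.566

R1: short=0.25, okay=0.43; AND[a·b] → w = 0.1075
R2: short=0.25, great=0.37; AND[a·b] → w = 0.0925
R3: bad=0.97, average=0.53; AND[a·b] → w = 0.5141
R4: average=0.53, ¬bad=1−0.97=0.03; AND[a·b] → w = 0.0159
R5: short=0.25 → w = 0.2500
Rules with consequent 'weak': {R1, R3} → strengths 0.1075, 0.5141
Aggregate via t-conorm [a + b − a·b]: 0.5663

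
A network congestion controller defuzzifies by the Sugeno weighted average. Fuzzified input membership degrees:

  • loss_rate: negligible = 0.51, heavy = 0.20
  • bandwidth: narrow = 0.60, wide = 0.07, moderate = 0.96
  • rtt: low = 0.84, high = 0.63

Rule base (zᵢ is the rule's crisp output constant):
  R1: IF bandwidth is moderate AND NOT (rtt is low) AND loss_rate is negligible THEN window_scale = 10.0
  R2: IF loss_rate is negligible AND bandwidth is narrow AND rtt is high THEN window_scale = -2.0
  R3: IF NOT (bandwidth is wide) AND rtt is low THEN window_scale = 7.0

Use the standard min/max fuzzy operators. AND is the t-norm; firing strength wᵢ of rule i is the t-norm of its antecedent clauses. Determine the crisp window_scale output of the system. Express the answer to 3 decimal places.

4.278

R1 (z=10.0): moderate=0.96, ¬low=1−0.84=0.16, negligible=0.51; AND[min(a, b)] → w = 0.16
R2 (z=-2.0): negligible=0.51, narrow=0.60, high=0.63; AND[min(a, b)] → w = 0.51
R3 (z=7.0): ¬wide=1−0.07=0.93, low=0.84; AND[min(a, b)] → w = 0.84
Weighted average = (0.16·10.0 + 0.51·-2.0 + 0.84·7.0) / (0.16 + 0.51 + 0.84)
  = 6.4600 / 1.5100 = 4.278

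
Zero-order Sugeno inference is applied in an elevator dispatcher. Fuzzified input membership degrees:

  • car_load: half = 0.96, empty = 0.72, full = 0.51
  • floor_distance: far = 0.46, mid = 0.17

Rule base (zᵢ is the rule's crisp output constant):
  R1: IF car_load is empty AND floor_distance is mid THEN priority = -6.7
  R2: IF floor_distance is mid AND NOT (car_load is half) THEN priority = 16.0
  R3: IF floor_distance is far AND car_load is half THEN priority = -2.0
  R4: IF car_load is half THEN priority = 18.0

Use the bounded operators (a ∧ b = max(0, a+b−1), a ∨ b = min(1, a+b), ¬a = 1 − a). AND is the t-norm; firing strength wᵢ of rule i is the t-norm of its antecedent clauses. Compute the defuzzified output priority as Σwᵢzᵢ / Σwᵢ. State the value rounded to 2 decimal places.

11.91

R1 (z=-6.7): empty=0.72, mid=0.17; AND[max(0, a+b−1)] → w = 0.00
R2 (z=16.0): mid=0.17, ¬half=1−0.96=0.04; AND[max(0, a+b−1)] → w = 0.00
R3 (z=-2.0): far=0.46, half=0.96; AND[max(0, a+b−1)] → w = 0.42
R4 (z=18.0): half=0.96 → w = 0.96
Weighted average = (0.00·-6.7 + 0.00·16.0 + 0.42·-2.0 + 0.96·18.0) / (0.00 + 0.00 + 0.42 + 0.96)
  = 16.4400 / 1.3800 = 11.91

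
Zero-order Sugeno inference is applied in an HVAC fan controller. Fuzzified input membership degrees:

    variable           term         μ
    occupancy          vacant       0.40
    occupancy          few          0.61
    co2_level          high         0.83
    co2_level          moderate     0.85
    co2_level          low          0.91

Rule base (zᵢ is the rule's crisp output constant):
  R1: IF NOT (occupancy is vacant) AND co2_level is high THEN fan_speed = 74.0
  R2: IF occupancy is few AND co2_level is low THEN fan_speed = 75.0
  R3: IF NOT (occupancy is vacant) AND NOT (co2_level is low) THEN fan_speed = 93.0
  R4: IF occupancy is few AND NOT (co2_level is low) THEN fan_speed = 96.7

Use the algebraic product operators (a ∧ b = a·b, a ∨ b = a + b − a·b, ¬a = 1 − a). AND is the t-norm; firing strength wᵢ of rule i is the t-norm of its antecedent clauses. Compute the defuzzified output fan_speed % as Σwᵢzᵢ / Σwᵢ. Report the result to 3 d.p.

76.433

R1 (z=74.0): ¬vacant=1−0.40=0.60, high=0.83; AND[a·b] → w = 0.4980
R2 (z=75.0): few=0.61, low=0.91; AND[a·b] → w = 0.5551
R3 (z=93.0): ¬vacant=1−0.40=0.60, ¬low=1−0.91=0.09; AND[a·b] → w = 0.0540
R4 (z=96.7): few=0.61, ¬low=1−0.91=0.09; AND[a·b] → w = 0.0549
Weighted average = (0.4980·74.0 + 0.5551·75.0 + 0.0540·93.0 + 0.0549·96.7) / (0.4980 + 0.5551 + 0.0540 + 0.0549)
  = 88.8153 / 1.1620 = 76.433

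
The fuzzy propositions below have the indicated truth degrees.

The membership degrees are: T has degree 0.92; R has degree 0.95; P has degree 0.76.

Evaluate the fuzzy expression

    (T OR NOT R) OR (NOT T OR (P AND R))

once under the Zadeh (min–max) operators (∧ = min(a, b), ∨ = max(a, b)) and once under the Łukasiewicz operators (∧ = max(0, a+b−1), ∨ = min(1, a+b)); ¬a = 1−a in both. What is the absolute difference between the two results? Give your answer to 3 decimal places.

Under Zadeh (min–max):
  NOT R = 1 − 0.95 = 0.05
  T OR NOT R = max(a, b) on (0.92, 0.05) = 0.92
  NOT T = 1 − 0.92 = 0.08
  P AND R = min(a, b) on (0.76, 0.95) = 0.76
  NOT T OR (P AND R) = max(a, b) on (0.08, 0.76) = 0.76
  (T OR NOT R) OR (NOT T OR (P AND R)) = max(a, b) on (0.92, 0.76) = 0.92
  → value = 0.9200
Under Łukasiewicz:
  NOT R = 1 − 0.95 = 0.05
  T OR NOT R = min(1, a+b) on (0.92, 0.05) = 0.97
  NOT T = 1 − 0.92 = 0.08
  P AND R = max(0, a+b−1) on (0.76, 0.95) = 0.71
  NOT T OR (P AND R) = min(1, a+b) on (0.08, 0.71) = 0.79
  (T OR NOT R) OR (NOT T OR (P AND R)) = min(1, a+b) on (0.97, 0.79) = 1.00
  → value = 1.0000
|0.9200 − 1.0000| = 0.080

0.080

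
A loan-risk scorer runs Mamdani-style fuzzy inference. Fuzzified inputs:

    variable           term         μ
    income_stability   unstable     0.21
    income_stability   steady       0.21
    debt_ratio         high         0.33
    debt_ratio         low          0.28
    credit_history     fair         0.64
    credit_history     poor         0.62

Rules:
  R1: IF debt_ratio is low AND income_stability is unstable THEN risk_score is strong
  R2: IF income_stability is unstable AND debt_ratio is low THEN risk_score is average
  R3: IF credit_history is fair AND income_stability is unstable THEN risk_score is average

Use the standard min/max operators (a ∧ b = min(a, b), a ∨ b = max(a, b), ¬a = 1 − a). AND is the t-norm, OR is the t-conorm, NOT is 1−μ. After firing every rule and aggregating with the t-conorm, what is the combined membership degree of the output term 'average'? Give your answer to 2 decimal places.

R1: low=0.28, unstable=0.21; AND[min(a, b)] → w = 0.21
R2: unstable=0.21, low=0.28; AND[min(a, b)] → w = 0.21
R3: fair=0.64, unstable=0.21; AND[min(a, b)] → w = 0.21
Rules with consequent 'average': {R2, R3} → strengths 0.21, 0.21
Aggregate via t-conorm [max(a, b)]: 0.21

0.21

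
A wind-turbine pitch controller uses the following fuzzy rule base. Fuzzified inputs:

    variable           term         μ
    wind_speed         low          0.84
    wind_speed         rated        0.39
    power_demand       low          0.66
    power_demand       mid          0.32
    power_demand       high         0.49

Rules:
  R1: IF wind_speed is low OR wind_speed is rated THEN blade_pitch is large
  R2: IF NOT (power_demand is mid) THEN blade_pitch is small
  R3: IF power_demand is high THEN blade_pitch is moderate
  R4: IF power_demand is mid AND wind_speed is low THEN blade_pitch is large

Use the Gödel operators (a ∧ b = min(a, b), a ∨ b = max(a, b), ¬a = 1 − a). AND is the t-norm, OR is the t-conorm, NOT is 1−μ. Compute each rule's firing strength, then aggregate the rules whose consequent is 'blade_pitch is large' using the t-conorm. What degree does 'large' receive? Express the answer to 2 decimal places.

0.84

R1: low=0.84, rated=0.39; OR[max(a, b)] → w = 0.84
R2: ¬mid=1−0.32=0.68 → w = 0.68
R3: high=0.49 → w = 0.49
R4: mid=0.32, low=0.84; AND[min(a, b)] → w = 0.32
Rules with consequent 'large': {R1, R4} → strengths 0.84, 0.32
Aggregate via t-conorm [max(a, b)]: 0.84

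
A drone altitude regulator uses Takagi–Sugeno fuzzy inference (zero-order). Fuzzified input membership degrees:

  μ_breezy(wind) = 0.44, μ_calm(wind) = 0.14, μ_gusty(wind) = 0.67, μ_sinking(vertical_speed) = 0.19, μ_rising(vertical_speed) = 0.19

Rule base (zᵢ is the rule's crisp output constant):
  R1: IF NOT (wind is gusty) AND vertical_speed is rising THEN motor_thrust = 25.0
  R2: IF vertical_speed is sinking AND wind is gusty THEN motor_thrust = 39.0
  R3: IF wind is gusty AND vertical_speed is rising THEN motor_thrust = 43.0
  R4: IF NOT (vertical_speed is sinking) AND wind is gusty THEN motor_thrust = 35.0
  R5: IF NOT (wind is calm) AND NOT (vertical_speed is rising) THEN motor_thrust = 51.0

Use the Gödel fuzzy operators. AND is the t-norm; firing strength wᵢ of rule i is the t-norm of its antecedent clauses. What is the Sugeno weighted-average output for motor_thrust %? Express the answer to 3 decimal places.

R1 (z=25.0): ¬gusty=1−0.67=0.33, rising=0.19; AND[min(a, b)] → w = 0.19
R2 (z=39.0): sinking=0.19, gusty=0.67; AND[min(a, b)] → w = 0.19
R3 (z=43.0): gusty=0.67, rising=0.19; AND[min(a, b)] → w = 0.19
R4 (z=35.0): ¬sinking=1−0.19=0.81, gusty=0.67; AND[min(a, b)] → w = 0.67
R5 (z=51.0): ¬calm=1−0.14=0.86, ¬rising=1−0.19=0.81; AND[min(a, b)] → w = 0.81
Weighted average = (0.19·25.0 + 0.19·39.0 + 0.19·43.0 + 0.67·35.0 + 0.81·51.0) / (0.19 + 0.19 + 0.19 + 0.67 + 0.81)
  = 85.0900 / 2.0500 = 41.507

41.507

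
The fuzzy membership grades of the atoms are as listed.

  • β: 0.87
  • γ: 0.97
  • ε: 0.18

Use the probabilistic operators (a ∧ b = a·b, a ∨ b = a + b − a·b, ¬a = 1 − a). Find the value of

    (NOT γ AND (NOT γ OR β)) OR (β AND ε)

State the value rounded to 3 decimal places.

NOT γ = 1 − 0.9700 = 0.0300
NOT γ = 1 − 0.9700 = 0.0300
NOT γ OR β = a + b − a·b on (0.0300, 0.8700) = 0.8739
NOT γ AND (NOT γ OR β) = a·b on (0.0300, 0.8739) = 0.0262
β AND ε = a·b on (0.8700, 0.1800) = 0.1566
(NOT γ AND (NOT γ OR β)) OR (β AND ε) = a + b − a·b on (0.0262, 0.1566) = 0.1787

0.179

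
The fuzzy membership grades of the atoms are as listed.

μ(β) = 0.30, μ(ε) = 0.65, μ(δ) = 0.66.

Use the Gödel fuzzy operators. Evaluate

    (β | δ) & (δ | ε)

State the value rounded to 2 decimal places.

β | δ = max(a, b) on (0.30, 0.66) = 0.66
δ | ε = max(a, b) on (0.66, 0.65) = 0.66
(β | δ) & (δ | ε) = min(a, b) on (0.66, 0.66) = 0.66

0.66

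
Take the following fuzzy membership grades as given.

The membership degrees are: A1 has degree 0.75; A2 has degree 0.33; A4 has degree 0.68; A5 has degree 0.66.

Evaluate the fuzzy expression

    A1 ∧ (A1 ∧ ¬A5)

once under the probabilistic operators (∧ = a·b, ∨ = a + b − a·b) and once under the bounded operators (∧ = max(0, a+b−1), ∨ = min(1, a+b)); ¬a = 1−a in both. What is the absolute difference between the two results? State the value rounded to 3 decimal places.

Under probabilistic:
  ¬A5 = 1 − 0.6600 = 0.3400
  A1 ∧ ¬A5 = a·b on (0.7500, 0.3400) = 0.2550
  A1 ∧ (A1 ∧ ¬A5) = a·b on (0.7500, 0.2550) = 0.1913
  → value = 0.1913
Under bounded:
  ¬A5 = 1 − 0.66 = 0.34
  A1 ∧ ¬A5 = max(0, a+b−1) on (0.75, 0.34) = 0.09
  A1 ∧ (A1 ∧ ¬A5) = max(0, a+b−1) on (0.75, 0.09) = 0.00
  → value = 0.0000
|0.1913 − 0.0000| = 0.191

0.191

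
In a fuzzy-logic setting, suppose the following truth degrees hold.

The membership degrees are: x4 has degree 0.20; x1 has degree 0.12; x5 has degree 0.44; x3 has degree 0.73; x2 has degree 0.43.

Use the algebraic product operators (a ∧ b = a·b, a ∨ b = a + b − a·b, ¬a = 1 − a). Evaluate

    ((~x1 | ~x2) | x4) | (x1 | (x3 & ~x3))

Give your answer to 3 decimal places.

~x1 = 1 − 0.1200 = 0.8800
~x2 = 1 − 0.4300 = 0.5700
~x1 | ~x2 = a + b − a·b on (0.8800, 0.5700) = 0.9484
(~x1 | ~x2) | x4 = a + b − a·b on (0.9484, 0.2000) = 0.9587
~x3 = 1 − 0.7300 = 0.2700
x3 & ~x3 = a·b on (0.7300, 0.2700) = 0.1971
x1 | (x3 & ~x3) = a + b − a·b on (0.1200, 0.1971) = 0.2934
((~x1 | ~x2) | x4) | (x1 | (x3 & ~x3)) = a + b − a·b on (0.9587, 0.2934) = 0.9708

0.971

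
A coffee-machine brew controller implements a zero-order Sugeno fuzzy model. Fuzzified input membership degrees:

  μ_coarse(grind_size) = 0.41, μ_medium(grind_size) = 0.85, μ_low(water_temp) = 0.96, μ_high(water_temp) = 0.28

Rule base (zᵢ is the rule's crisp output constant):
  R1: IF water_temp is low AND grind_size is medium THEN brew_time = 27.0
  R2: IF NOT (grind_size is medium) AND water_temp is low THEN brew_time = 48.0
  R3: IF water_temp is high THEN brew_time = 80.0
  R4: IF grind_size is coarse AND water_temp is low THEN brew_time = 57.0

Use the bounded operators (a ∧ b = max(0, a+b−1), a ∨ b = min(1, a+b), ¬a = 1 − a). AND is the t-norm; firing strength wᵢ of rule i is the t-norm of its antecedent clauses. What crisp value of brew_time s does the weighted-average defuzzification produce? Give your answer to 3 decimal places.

R1 (z=27.0): low=0.96, medium=0.85; AND[max(0, a+b−1)] → w = 0.81
R2 (z=48.0): ¬medium=1−0.85=0.15, low=0.96; AND[max(0, a+b−1)] → w = 0.11
R3 (z=80.0): high=0.28 → w = 0.28
R4 (z=57.0): coarse=0.41, low=0.96; AND[max(0, a+b−1)] → w = 0.37
Weighted average = (0.81·27.0 + 0.11·48.0 + 0.28·80.0 + 0.37·57.0) / (0.81 + 0.11 + 0.28 + 0.37)
  = 70.6400 / 1.5700 = 44.994

44.994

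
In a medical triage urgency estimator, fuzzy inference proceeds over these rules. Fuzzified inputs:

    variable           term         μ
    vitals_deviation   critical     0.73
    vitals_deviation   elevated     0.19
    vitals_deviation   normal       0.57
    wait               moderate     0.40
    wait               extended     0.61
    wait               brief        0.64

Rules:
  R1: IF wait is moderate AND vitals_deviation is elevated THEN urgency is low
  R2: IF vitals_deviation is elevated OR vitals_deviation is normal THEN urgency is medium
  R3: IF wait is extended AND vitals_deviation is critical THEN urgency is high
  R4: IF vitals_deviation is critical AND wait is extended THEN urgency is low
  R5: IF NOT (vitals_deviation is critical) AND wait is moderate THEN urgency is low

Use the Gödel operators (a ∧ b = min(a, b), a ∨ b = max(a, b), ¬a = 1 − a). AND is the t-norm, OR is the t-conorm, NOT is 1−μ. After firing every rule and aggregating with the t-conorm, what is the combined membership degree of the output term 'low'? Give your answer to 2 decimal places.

0.61

R1: moderate=0.40, elevated=0.19; AND[min(a, b)] → w = 0.19
R2: elevated=0.19, normal=0.57; OR[max(a, b)] → w = 0.57
R3: extended=0.61, critical=0.73; AND[min(a, b)] → w = 0.61
R4: critical=0.73, extended=0.61; AND[min(a, b)] → w = 0.61
R5: ¬critical=1−0.73=0.27, moderate=0.40; AND[min(a, b)] → w = 0.27
Rules with consequent 'low': {R1, R4, R5} → strengths 0.19, 0.61, 0.27
Aggregate via t-conorm [max(a, b)]: 0.61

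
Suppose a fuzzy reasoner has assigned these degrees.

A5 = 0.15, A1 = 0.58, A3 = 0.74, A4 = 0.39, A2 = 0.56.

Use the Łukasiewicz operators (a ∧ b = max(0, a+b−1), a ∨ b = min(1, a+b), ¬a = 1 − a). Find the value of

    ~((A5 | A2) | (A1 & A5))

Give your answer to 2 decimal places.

0.29

A5 | A2 = min(1, a+b) on (0.15, 0.56) = 0.71
A1 & A5 = max(0, a+b−1) on (0.58, 0.15) = 0.00
(A5 | A2) | (A1 & A5) = min(1, a+b) on (0.71, 0.00) = 0.71
~((A5 | A2) | (A1 & A5)) = 1 − 0.71 = 0.29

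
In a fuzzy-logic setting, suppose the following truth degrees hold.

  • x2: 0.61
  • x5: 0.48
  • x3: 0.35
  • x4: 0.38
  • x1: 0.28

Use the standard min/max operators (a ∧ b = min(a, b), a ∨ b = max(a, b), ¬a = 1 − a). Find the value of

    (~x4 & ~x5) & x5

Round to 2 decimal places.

0.48

~x4 = 1 − 0.38 = 0.62
~x5 = 1 − 0.48 = 0.52
~x4 & ~x5 = min(a, b) on (0.62, 0.52) = 0.52
(~x4 & ~x5) & x5 = min(a, b) on (0.52, 0.48) = 0.48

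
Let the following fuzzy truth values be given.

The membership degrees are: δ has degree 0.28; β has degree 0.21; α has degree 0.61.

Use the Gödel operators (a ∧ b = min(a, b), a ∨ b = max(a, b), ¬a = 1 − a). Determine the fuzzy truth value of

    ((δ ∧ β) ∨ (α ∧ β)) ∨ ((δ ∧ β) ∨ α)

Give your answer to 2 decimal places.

0.61

δ ∧ β = min(a, b) on (0.28, 0.21) = 0.21
α ∧ β = min(a, b) on (0.61, 0.21) = 0.21
(δ ∧ β) ∨ (α ∧ β) = max(a, b) on (0.21, 0.21) = 0.21
δ ∧ β = min(a, b) on (0.28, 0.21) = 0.21
(δ ∧ β) ∨ α = max(a, b) on (0.21, 0.61) = 0.61
((δ ∧ β) ∨ (α ∧ β)) ∨ ((δ ∧ β) ∨ α) = max(a, b) on (0.21, 0.61) = 0.61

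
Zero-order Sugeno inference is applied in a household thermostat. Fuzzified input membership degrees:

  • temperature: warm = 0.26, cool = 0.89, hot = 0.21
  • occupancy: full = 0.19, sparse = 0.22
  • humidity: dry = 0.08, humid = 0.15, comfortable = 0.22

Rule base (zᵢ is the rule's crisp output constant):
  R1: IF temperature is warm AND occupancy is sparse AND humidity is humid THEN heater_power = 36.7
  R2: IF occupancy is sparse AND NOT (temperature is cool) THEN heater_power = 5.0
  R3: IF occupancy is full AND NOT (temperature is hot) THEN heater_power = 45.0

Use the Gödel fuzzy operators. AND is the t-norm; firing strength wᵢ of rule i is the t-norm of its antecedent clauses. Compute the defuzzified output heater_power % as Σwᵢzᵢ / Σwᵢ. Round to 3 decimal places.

32.456

R1 (z=36.7): warm=0.26, sparse=0.22, humid=0.15; AND[min(a, b)] → w = 0.15
R2 (z=5.0): sparse=0.22, ¬cool=1−0.89=0.11; AND[min(a, b)] → w = 0.11
R3 (z=45.0): full=0.19, ¬hot=1−0.21=0.79; AND[min(a, b)] → w = 0.19
Weighted average = (0.15·36.7 + 0.11·5.0 + 0.19·45.0) / (0.15 + 0.11 + 0.19)
  = 14.6050 / 0.4500 = 32.456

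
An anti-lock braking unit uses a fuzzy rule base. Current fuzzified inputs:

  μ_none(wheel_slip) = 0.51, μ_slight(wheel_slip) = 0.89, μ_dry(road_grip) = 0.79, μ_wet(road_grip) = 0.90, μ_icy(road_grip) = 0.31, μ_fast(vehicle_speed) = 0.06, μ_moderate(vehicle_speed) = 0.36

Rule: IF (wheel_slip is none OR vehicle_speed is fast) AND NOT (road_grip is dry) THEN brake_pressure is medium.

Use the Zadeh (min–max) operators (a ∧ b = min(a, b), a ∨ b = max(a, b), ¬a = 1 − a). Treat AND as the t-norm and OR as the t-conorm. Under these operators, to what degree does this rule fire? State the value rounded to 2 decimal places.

0.21

firing strength: (none=0.51 OR fast=0.06) = 0.51; AND[min(a, b)] with ¬dry=1−0.79=0.21 → w = 0.21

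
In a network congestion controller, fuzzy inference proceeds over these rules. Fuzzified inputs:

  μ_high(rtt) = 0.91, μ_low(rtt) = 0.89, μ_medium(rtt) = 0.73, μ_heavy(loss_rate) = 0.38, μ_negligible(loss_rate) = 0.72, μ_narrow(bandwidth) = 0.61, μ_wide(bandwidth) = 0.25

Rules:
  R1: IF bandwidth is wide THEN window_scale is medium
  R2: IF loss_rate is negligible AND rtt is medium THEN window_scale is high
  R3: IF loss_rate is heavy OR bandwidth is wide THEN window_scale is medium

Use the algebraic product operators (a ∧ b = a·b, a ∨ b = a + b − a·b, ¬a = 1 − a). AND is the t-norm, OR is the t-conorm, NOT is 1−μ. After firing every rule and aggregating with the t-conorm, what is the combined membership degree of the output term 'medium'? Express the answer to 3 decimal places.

0.651

R1: wide=0.25 → w = 0.2500
R2: negligible=0.72, medium=0.73; AND[a·b] → w = 0.5256
R3: heavy=0.38, wide=0.25; OR[a + b − a·b] → w = 0.5350
Rules with consequent 'medium': {R1, R3} → strengths 0.2500, 0.5350
Aggregate via t-conorm [a + b − a·b]: 0.6512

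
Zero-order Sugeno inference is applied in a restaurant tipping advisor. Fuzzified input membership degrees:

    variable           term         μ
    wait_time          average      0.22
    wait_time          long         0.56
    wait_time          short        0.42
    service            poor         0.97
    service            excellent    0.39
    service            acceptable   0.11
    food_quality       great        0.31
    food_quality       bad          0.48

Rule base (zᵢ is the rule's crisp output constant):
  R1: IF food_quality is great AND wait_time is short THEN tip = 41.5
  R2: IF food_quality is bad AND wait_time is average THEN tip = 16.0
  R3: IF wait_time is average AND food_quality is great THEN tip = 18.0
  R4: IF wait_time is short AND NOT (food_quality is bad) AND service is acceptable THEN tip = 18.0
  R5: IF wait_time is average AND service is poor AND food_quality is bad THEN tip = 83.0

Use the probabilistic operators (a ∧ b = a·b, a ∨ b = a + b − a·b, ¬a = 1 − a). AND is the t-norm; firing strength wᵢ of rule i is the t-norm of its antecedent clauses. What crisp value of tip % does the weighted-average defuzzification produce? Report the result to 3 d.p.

40.085

R1 (z=41.5): great=0.31, short=0.42; AND[a·b] → w = 0.1302
R2 (z=16.0): bad=0.48, average=0.22; AND[a·b] → w = 0.1056
R3 (z=18.0): average=0.22, great=0.31; AND[a·b] → w = 0.0682
R4 (z=18.0): short=0.42, ¬bad=1−0.48=0.52, acceptable=0.11; AND[a·b] → w = 0.0240
R5 (z=83.0): average=0.22, poor=0.97, bad=0.48; AND[a·b] → w = 0.1024
Weighted average = (0.1302·41.5 + 0.1056·16.0 + 0.0682·18.0 + 0.0240·18.0 + 0.1024·83.0) / (0.1302 + 0.1056 + 0.0682 + 0.0240 + 0.1024)
  = 17.2548 / 0.4305 = 40.085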